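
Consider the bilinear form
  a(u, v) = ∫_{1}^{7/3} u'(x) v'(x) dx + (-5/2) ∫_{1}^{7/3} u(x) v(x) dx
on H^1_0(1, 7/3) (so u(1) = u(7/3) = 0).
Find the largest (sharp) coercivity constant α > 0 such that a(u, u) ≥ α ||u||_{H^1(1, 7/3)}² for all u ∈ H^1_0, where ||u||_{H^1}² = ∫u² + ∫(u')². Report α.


α = (-40 + 9*π^2)/(16 + 9*π^2)

Coercivity of a(·,·) on H^1_0(1, 7/3) means a(u, u) ≥ α ||u||_{H^1}² for every u ∈ H^1_0.
The interval has length L = 4/3, and Poincaré/coercivity depend only on L. Here a(u, u) = ∫(u')² + (-5/2)·∫u².
Here c = -5/2 < 0 with |c| < (π/L)² = 9*π^2/16, so coercivity still holds. The condition a(u,u) ≥ α||u||_{H^1}² reads (1−α)∫(u')² ≥ (α−c)∫u². Any admissible α is ≤ 1 (rapidly oscillating u have ∫u²/∫(u')² → 0), and α = 1 would force 0 ≥ (1−c)∫u², impossible since c < 1; so 1−α > 0. By the sharp Poincaré inequality on H^1_0 of an interval of length L, ∫(u')² ≥ (π/L)²∫u² with equality for the first sine mode sin(π(x−x₀)/L) (x₀ the left endpoint), so the inequality holds for all u iff (1−α)(π/L)² ≥ α − c, i.e. α ≤ ((π/L)² + c)/((π/L)² + 1) = (1 + c(L/π)²)/(1 + (L/π)²). (Direct route, valid since c ≤ 0: Poincaré gives c∫u² ≥ c(L/π)²∫(u')², so a(u,u) ≥ (1 + c(L/π)²)∫(u')², while ||u||_{H^1}² ≤ (1 + (L/π)²)∫(u')²; dividing yields the same α.) With (π/L)² = 9*π^2/16 and c = -5/2, the largest admissible constant is α = ((π/L)² + c)/((π/L)² + 1).
Simplifying, α = (-40 + 9*π^2)/(16 + 9*π^2).


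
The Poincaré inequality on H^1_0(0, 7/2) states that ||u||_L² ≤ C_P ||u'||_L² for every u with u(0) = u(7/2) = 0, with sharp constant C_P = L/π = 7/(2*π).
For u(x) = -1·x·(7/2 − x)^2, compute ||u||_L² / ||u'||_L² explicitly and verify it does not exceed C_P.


||u||_L² / ||u'||_L² = sqrt(14)/4 < C_P = 7/(2*π).

u(x) = -1·x·(7/2 − x)^2, so u'(x) = (7 - 6*x)*(2*x - 7)/4.
u(x) = -1·x·(7/2 − x)^2 vanishes at x = 0 and x = 7/2, so u ∈ H^1_0(0, 7/2). Differentiate via the product rule and integrate the resulting polynomials term by term.
  ∫_0^7/2 u² dx = ∫_0^7/2 (x^6 - 14*x^5 + 147*x^4/2 - 343*x^3/2 + 2401*x^2/16) dx. Term by term:
    ∫_0^7/2 x^6 dx = 117649/128;  ∫_0^7/2 -14*x^5 dx = -823543/192;  ∫_0^7/2 147*x^4/2 dx = 2470629/320;
    ∫_0^7/2 -343*x^3/2 dx = -823543/128;  ∫_0^7/2 2401*x^2/16 dx = 823543/384.
  Sum: 117649/128 − 823543/192 + 2470629/320 − 823543/128 + 823543/384 = 117649/1920.
  ∫_0^7/2 (u')² dx = ∫_0^7/2 (9*x^4 - 84*x^3 + 539*x^2/2 - 343*x + 2401/16) dx. Term by term:
    ∫_0^7/2 9*x^4 dx = 151263/160;  ∫_0^7/2 -84*x^3 dx = -50421/16;  ∫_0^7/2 539*x^2/2 dx = 184877/48;
    ∫_0^7/2 -343*x dx = -16807/8;  ∫_0^7/2 2401/16 dx = 16807/32.
  Sum: 151263/160 − 50421/16 + 184877/48 − 16807/8 + 16807/32 = 16807/240.
∫_0^7/2 u² dx = 117649/1920, so ||u||_L² = 343*sqrt(30)/240.
∫_0^7/2 (u')² dx = 16807/240, so ||u'||_L² = 49*sqrt(105)/60.
Ratio ||u||_L² / ||u'||_L² = sqrt(14)/4.
Sharp Poincaré constant on H^1_0(0, 7/2) is C_P = L/π = 7/(2*π), achieved by sin(2*π/7·x).
A polynomial bump cannot attain the sharp Poincaré constant (only the first sine eigenfunction does), so the ratio is strictly less than C_P, consistent with ||u||_L² ≤ C_P ||u'||_L².


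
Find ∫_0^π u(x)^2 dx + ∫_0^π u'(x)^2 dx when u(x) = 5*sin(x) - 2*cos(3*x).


||u||_{H^1(0,π)}^2 = 45*π

u'(x) = 6*sin(3*x) + 5*cos(x).
Expand u² and (u')² and integrate term by term on (0, π), using: for integers n ≥ 1, ∫_0^π sin²(nx) dx = ∫_0^π cos²(nx) dx = π/2; for n ≠ n', ∫_0^π sin(nx)sin(n'x) dx = ∫_0^π cos(nx)cos(n'x) dx = 0; and by product-to-sum, ∫_0^π sin(nx)cos(n'x) dx = ½∫_0^π [sin((n+n')x) + sin((n−n')x)] dx, which is 0 when n+n' is even and 2n/(n²−n'²) when n+n' is odd (it need not vanish on (0, π)).
  u² squared terms: (-2)²·∫cos(3x)² dx = 4·π/2 = 2*π;  (5)²·∫sin(x)² dx = 25·π/2 = 25*π/2.
  u² cross terms: 2·(-2)·(5)·∫cos(3x)·sin(x) dx = -20·(0) = 0.
  So ∫_0^π u² dx = 2*π + 25*π/2 + 0 = 29*π/2.
  (u')² squared terms: (5)²·∫cos(x)² dx = 25·π/2 = 25*π/2;  (6)²·∫sin(3x)² dx = 36·π/2 = 18*π.
  (u')² cross terms: 2·(5)·(6)·∫cos(x)·sin(3x) dx = 60·(0) = 0.
  So ∫_0^π (u')² dx = 25*π/2 + 18*π + 0 = 61*π/2.
||u||_{H^1}^2 = (29*π/2) + (61*π/2) = 45*π.


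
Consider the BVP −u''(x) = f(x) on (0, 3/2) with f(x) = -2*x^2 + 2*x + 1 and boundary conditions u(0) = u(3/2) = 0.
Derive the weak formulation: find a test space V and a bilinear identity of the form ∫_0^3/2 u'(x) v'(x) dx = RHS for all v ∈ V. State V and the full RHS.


V = H^1_0(0, 3/2) (so v(0) = v(3/2) = 0); weak form: ∫_0^3/2 u'v' dx = ∫_0^3/2 (-2*x^2 + 2*x + 1) v dx for all v ∈ V.

Multiply both sides by a test function v and integrate from 0 to 3/2:
  ∫_0^3/2 −u''(x) v(x) dx = ∫_0^3/2 f(x) v(x) dx.
Integrate the LHS by parts once:
  ∫_0^3/2 −u'' v dx = −[u'(x) v(x)]_0^3/2 + ∫_0^3/2 u'(x) v'(x) dx.
Thus ∫_0^3/2 u'(x) v'(x) dx = ∫_0^3/2 f(x) v(x) dx + [u'(x) v(x)]_0^3/2.
Choose V so that boundary terms are either known or forced to vanish.
u is Dirichlet: u(0) = u(3/2) = 0. Let V = H^1_0(0, 3/2); then v(0) = v(3/2) = 0, and [u' v]_0^3/2 = 0.
Weak formulation: find u (satisfying any essential BC) such that ∫_0^3/2 u'(x) v'(x) dx = ∫_0^3/2 f v dx for all v ∈ V.
Substituting f(x) = -2*x^2 + 2*x + 1, the right-hand side is ∫_0^3/2 (-2*x^2 + 2*x + 1) v dx.


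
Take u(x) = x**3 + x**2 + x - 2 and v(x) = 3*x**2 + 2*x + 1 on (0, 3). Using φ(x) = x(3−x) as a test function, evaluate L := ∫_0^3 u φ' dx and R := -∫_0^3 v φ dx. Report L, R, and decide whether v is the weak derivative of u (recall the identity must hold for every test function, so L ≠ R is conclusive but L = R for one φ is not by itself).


LHS = -1089/20, RHS = -1089/20. Yes, v = u' weakly.

u(x) = x**3 + x**2 + x - 2, classical derivative u'(x) = 3*x**2 + 2*x + 1.
φ(x) = x(3−x), so φ'(x) = 3 - 2*x.
Note φ(0) = φ(3) = 0, so the boundary term u·φ vanishes.
LHS = ∫_0^3 u(x) φ'(x) dx = ∫_0^3 (-2*x^4 + x^3 + x^2 + 7*x - 6) dx. Term by term:
  ∫_0^3 -2*x^4 dx = -486/5;  ∫_0^3 x^3 dx = 81/4;  ∫_0^3 x^2 dx = 9;
  ∫_0^3 7*x dx = 63/2;  ∫_0^3 -6 dx = -18.
Sum: -486/5 + 81/4 + 9 + 63/2 − 18 = -1089/20.
So LHS = -1089/20.
∫_0^3 v(x) φ(x) dx = ∫_0^3 (-3*x^4 + 7*x^3 + 5*x^2 + 3*x) dx. Term by term:
  ∫_0^3 -3*x^4 dx = -729/5;  ∫_0^3 7*x^3 dx = 567/4;  ∫_0^3 5*x^2 dx = 45;
  ∫_0^3 3*x dx = 27/2.
Sum: -729/5 + 567/4 + 45 + 27/2 = 1089/20.
So RHS = -∫_0^3 v(x) φ(x) dx = -1089/20.
LHS = RHS, so the identity holds for this test φ.
Moreover u is smooth here and v(x) = u'(x) = 3*x**2 + 2*x + 1 pointwise, so the identity holds for every test function. Hence v is the weak derivative of u.


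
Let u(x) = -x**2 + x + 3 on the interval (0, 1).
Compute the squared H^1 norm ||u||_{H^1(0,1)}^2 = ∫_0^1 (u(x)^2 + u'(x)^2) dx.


||u||_{H^1}^2 = 311/30

The H^1 norm (squared) on an interval (0, L) is
  ||u||_{H^1}^2 = ∫_0^L u(x)^2 dx + ∫_0^L u'(x)^2 dx.
Compute u'(x) = 1 - 2*x.
Then u(x)^2 = x**4 - 2*x**3 - 5*x**2 + 6*x + 9 and u'(x)^2 = 4*x**2 - 4*x + 1.
Integrate each monomial from 0 to 1 using ∫_0^1 c·x^n dx = c·1^(n+1)/(n+1):
  ∫_0^1 u(x)^2 dx = ∫_0^1 (x^4 - 2*x^3 - 5*x^2 + 6*x + 9) dx. Term by term:
    ∫_0^1 x^4 dx = 1/5;  ∫_0^1 -2*x^3 dx = -1/2;  ∫_0^1 -5*x^2 dx = -5/3;
    ∫_0^1 6*x dx = 3;  ∫_0^1 9 dx = 9.
  Sum: 1/5 − 1/2 − 5/3 + 3 + 9 = 301/30.
  ∫_0^1 u'(x)^2 dx = ∫_0^1 (4*x^2 - 4*x + 1) dx. Term by term:
    ∫_0^1 4*x^2 dx = 4/3;  ∫_0^1 -4*x dx = -2;  ∫_0^1 1 dx = 1.
  Sum: 4/3 − 2 + 1 = 1/3.
Adding: ||u||_{H^1}^2 = 301/30 + 1/3 = 311/30.


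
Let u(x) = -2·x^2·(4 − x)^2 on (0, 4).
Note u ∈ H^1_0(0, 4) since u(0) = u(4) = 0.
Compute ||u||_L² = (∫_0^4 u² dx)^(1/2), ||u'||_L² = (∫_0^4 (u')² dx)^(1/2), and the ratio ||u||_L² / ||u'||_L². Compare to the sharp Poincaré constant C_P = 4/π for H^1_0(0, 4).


||u||_L² / ||u'||_L² = 2*sqrt(3)/3 < C_P = 4/π.

u(x) = -2·x^2·(4 − x)^2, so u'(x) = 8*x*(-x^2 + 6*x - 8).
u(x) = -2·x^2·(4 − x)^2 vanishes at x = 0 and x = 4, so u ∈ H^1_0(0, 4). Differentiate via the product rule and integrate the resulting polynomials term by term.
  ∫_0^4 u² dx = ∫_0^4 (4*x^8 - 64*x^7 + 384*x^6 - 1024*x^5 + 1024*x^4) dx. Term by term:
    ∫_0^4 4*x^8 dx = 1048576/9;  ∫_0^4 -64*x^7 dx = -524288;  ∫_0^4 384*x^6 dx = 6291456/7;
    ∫_0^4 -1024*x^5 dx = -2097152/3;  ∫_0^4 1024*x^4 dx = 1048576/5.
  Sum: 1048576/9 − 524288 + 6291456/7 − 2097152/3 + 1048576/5 = 524288/315.
  ∫_0^4 (u')² dx = ∫_0^4 (64*x^6 - 768*x^5 + 3328*x^4 - 6144*x^3 + 4096*x^2) dx. Term by term:
    ∫_0^4 64*x^6 dx = 1048576/7;  ∫_0^4 -768*x^5 dx = -524288;  ∫_0^4 3328*x^4 dx = 3407872/5;
    ∫_0^4 -6144*x^3 dx = -393216;  ∫_0^4 4096*x^2 dx = 262144/3.
  Sum: 1048576/7 − 524288 + 3407872/5 − 393216 + 262144/3 = 131072/105.
∫_0^4 u² dx = 524288/315, so ||u||_L² = 512*sqrt(70)/105.
∫_0^4 (u')² dx = 131072/105, so ||u'||_L² = 256*sqrt(210)/105.
Ratio ||u||_L² / ||u'||_L² = 2*sqrt(3)/3.
Sharp Poincaré constant on H^1_0(0, 4) is C_P = L/π = 4/π, achieved by sin(π/4·x).
A polynomial bump cannot attain the sharp Poincaré constant (only the first sine eigenfunction does), so the ratio is strictly less than C_P, consistent with ||u||_L² ≤ C_P ||u'||_L².


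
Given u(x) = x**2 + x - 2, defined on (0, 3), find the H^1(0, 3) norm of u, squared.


||u||_{H^1}^2 = 1131/10

The H^1 norm (squared) on an interval (0, L) is
  ||u||_{H^1}^2 = ∫_0^L u(x)^2 dx + ∫_0^L u'(x)^2 dx.
Compute u'(x) = 2*x + 1.
Then u(x)^2 = x**4 + 2*x**3 - 3*x**2 - 4*x + 4 and u'(x)^2 = 4*x**2 + 4*x + 1.
Integrate each monomial from 0 to 3 using ∫_0^3 c·x^n dx = c·3^(n+1)/(n+1):
  ∫_0^3 u(x)^2 dx = ∫_0^3 (x^4 + 2*x^3 - 3*x^2 - 4*x + 4) dx. Term by term:
    ∫_0^3 x^4 dx = 243/5;  ∫_0^3 2*x^3 dx = 81/2;  ∫_0^3 -3*x^2 dx = -27;
    ∫_0^3 -4*x dx = -18;  ∫_0^3 4 dx = 12.
  Sum: 243/5 + 81/2 − 27 − 18 + 12 = 561/10.
  ∫_0^3 u'(x)^2 dx = ∫_0^3 (4*x^2 + 4*x + 1) dx. Term by term:
    ∫_0^3 4*x^2 dx = 36;  ∫_0^3 4*x dx = 18;  ∫_0^3 1 dx = 3.
  Sum: 36 + 18 + 3 = 57.
Adding: ||u||_{H^1}^2 = 561/10 + 57 = 1131/10.


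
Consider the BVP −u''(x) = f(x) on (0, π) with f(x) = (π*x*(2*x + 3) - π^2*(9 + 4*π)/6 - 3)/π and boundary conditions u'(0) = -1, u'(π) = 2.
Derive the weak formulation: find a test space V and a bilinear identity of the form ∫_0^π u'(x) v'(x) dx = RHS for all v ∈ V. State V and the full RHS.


V = H^1(0, π) (v unrestricted at boundary; u is determined up to an additive constant); weak form: ∫_0^π u'v' dx = ∫_0^π ((π*x*(2*x + 3) - π^2*(9 + 4*π)/6 - 3)/π) v dx + 2·v(π) + v(0) for all v ∈ V.

Multiply both sides by a test function v and integrate from 0 to π:
  ∫_0^π −u''(x) v(x) dx = ∫_0^π f(x) v(x) dx.
Integrate the LHS by parts once:
  ∫_0^π −u'' v dx = −[u'(x) v(x)]_0^π + ∫_0^π u'(x) v'(x) dx.
Thus ∫_0^π u'(x) v'(x) dx = ∫_0^π f(x) v(x) dx + [u'(x) v(x)]_0^π.
Choose V so that boundary terms are either known or forced to vanish.
u has inhomogeneous Neumann u'(0) = -1, u'(π) = 2. [u' v]_0^π = (2)·v(π) − (-1)·v(0) = 2·v(π) + v(0). Take V = H^1(0, π); boundary term becomes part of RHS.
Weak formulation: find u (satisfying any essential BC) such that ∫_0^π u'(x) v'(x) dx = ∫_0^π f v dx + 2·v(π) + v(0) for all v ∈ V (Neumann data are natural BCs: they enter the RHS as boundary terms).
Substituting f(x) = (π*x*(2*x + 3) - π^2*(9 + 4*π)/6 - 3)/π, the right-hand side is ∫_0^π ((π*x*(2*x + 3) - π^2*(9 + 4*π)/6 - 3)/π) v dx + 2·v(π) + v(0).
Compatibility check (pure Neumann): taking v ≡ 1 ∈ V gives 0 = ∫_0^π f dx + (2) − (-1), i.e. ∫_0^π f dx must equal u'(0) − u'(π) = -3. Indeed ∫_0^π ((π*x*(2*x + 3) - π^2*(9 + 4*π)/6 - 3)/π) dx = -3, so the data are compatible. The solution is then unique only up to an additive constant (fix it e.g. by requiring ∫_0^π u dx = 0).


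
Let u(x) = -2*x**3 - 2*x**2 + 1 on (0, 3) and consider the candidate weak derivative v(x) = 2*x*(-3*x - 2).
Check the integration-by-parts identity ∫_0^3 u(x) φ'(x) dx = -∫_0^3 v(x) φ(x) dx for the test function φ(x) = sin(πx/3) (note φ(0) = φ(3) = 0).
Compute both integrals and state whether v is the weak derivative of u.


LHS = -648/π^3 + 198/π, RHS = -648/π^3 + 198/π. Yes, v = u' weakly.

u(x) = -2*x**3 - 2*x**2 + 1, classical derivative u'(x) = -6*x**2 - 4*x.
φ(x) = sin(πx/3), so φ'(x) = π*cos(π*x/3)/3.
Note φ(0) = φ(3) = 0, so the boundary term u·φ vanishes.
LHS = ∫_0^3 u(x) φ'(x) dx = ∫_0^3 (-2*π*x^3*cos(π*x/3)/3 - 2*π*x^2*cos(π*x/3)/3 + π*cos(π*x/3)/3) dx. Term by term:
  ∫_0^3 π*cos(π*x/3)/3 dx = 0;  ∫_0^3 -2*π*x^2*cos(π*x/3)/3 dx = 36/π;  ∫_0^3 -2*π*x^3*cos(π*x/3)/3 dx = -648/π^3 + 162/π.
Sum: 0 + 36/π + -648/π^3 + 162/π = -648/π^3 + 198/π.
So LHS = -648/π^3 + 198/π.
∫_0^3 v(x) φ(x) dx = ∫_0^3 (-6*x^2*sin(π*x/3) - 4*x*sin(π*x/3)) dx. Term by term:
  ∫_0^3 -6*x^2*sin(π*x/3) dx = -162/π + 648/π^3;  ∫_0^3 -4*x*sin(π*x/3) dx = -36/π.
Sum: -162/π + 648/π^3 − 36/π = -198/π + 648/π^3.
So RHS = -∫_0^3 v(x) φ(x) dx = -648/π^3 + 198/π.
LHS = RHS, so the identity holds for this test φ.
Moreover u is smooth here and v(x) = u'(x) = -6*x**2 - 4*x pointwise, so the identity holds for every test function. Hence v is the weak derivative of u.


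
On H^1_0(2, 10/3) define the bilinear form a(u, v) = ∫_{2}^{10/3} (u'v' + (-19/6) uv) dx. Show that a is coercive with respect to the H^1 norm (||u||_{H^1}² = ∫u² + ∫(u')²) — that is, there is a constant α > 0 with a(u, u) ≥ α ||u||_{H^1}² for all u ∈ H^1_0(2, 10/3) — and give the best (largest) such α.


α = (-152 + 27*π^2)/(3*(16 + 9*π^2))

Coercivity of a(·,·) on H^1_0(2, 10/3) means a(u, u) ≥ α ||u||_{H^1}² for every u ∈ H^1_0.
The interval has length L = 4/3, and Poincaré/coercivity depend only on L. Here a(u, u) = ∫(u')² + (-19/6)·∫u².
Here c = -19/6 < 0 with |c| < (π/L)² = 9*π^2/16, so coercivity still holds. The condition a(u,u) ≥ α||u||_{H^1}² reads (1−α)∫(u')² ≥ (α−c)∫u². Any admissible α is ≤ 1 (rapidly oscillating u have ∫u²/∫(u')² → 0), and α = 1 would force 0 ≥ (1−c)∫u², impossible since c < 1; so 1−α > 0. By the sharp Poincaré inequality on H^1_0 of an interval of length L, ∫(u')² ≥ (π/L)²∫u² with equality for the first sine mode sin(π(x−x₀)/L) (x₀ the left endpoint), so the inequality holds for all u iff (1−α)(π/L)² ≥ α − c, i.e. α ≤ ((π/L)² + c)/((π/L)² + 1) = (1 + c(L/π)²)/(1 + (L/π)²). (Direct route, valid since c ≤ 0: Poincaré gives c∫u² ≥ c(L/π)²∫(u')², so a(u,u) ≥ (1 + c(L/π)²)∫(u')², while ||u||_{H^1}² ≤ (1 + (L/π)²)∫(u')²; dividing yields the same α.) With (π/L)² = 9*π^2/16 and c = -19/6, the largest admissible constant is α = ((π/L)² + c)/((π/L)² + 1).
Simplifying, α = (-152 + 27*π^2)/(3*(16 + 9*π^2)).


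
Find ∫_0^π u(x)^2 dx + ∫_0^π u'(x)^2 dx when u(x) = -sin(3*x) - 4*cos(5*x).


||u||_{H^1(0,π)}^2 = 213*π

u'(x) = 20*sin(5*x) - 3*cos(3*x).
Expand u² and (u')² and integrate term by term on (0, π), using: for integers n ≥ 1, ∫_0^π sin²(nx) dx = ∫_0^π cos²(nx) dx = π/2; for n ≠ n', ∫_0^π sin(nx)sin(n'x) dx = ∫_0^π cos(nx)cos(n'x) dx = 0; and by product-to-sum, ∫_0^π sin(nx)cos(n'x) dx = ½∫_0^π [sin((n+n')x) + sin((n−n')x)] dx, which is 0 when n+n' is even and 2n/(n²−n'²) when n+n' is odd (it need not vanish on (0, π)).
  u² squared terms: (-1)²·∫sin(3x)² dx = 1·π/2 = π/2;  (-4)²·∫cos(5x)² dx = 16·π/2 = 8*π.
  u² cross terms: 2·(-1)·(-4)·∫sin(3x)·cos(5x) dx = 8·(0) = 0.
  So ∫_0^π u² dx = π/2 + 8*π + 0 = 17*π/2.
  (u')² squared terms: (-3)²·∫cos(3x)² dx = 9·π/2 = 9*π/2;  (20)²·∫sin(5x)² dx = 400·π/2 = 200*π.
  (u')² cross terms: 2·(-3)·(20)·∫cos(3x)·sin(5x) dx = -120·(0) = 0.
  So ∫_0^π (u')² dx = 9*π/2 + 200*π + 0 = 409*π/2.
||u||_{H^1}^2 = (17*π/2) + (409*π/2) = 213*π.


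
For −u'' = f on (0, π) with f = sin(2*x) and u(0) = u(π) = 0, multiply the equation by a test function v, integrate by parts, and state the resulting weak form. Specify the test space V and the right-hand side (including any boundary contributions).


V = H^1_0(0, π) (so v(0) = v(π) = 0); weak form: ∫_0^π u'v' dx = ∫_0^π (sin(2*x)) v dx for all v ∈ V.

Multiply both sides by a test function v and integrate from 0 to π:
  ∫_0^π −u''(x) v(x) dx = ∫_0^π f(x) v(x) dx.
Integrate the LHS by parts once:
  ∫_0^π −u'' v dx = −[u'(x) v(x)]_0^π + ∫_0^π u'(x) v'(x) dx.
Thus ∫_0^π u'(x) v'(x) dx = ∫_0^π f(x) v(x) dx + [u'(x) v(x)]_0^π.
Choose V so that boundary terms are either known or forced to vanish.
u is Dirichlet: u(0) = u(π) = 0. Let V = H^1_0(0, π); then v(0) = v(π) = 0, and [u' v]_0^π = 0.
Weak formulation: find u (satisfying any essential BC) such that ∫_0^π u'(x) v'(x) dx = ∫_0^π f v dx for all v ∈ V.
Substituting f(x) = sin(2*x), the right-hand side is ∫_0^π (sin(2*x)) v dx.


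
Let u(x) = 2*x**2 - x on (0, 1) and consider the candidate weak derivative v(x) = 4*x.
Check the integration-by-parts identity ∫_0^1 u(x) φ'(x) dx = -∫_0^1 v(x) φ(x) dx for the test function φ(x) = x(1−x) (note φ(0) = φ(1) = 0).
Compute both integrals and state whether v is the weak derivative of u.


LHS = -1/6, RHS = -1/3. No, v is not the weak derivative of u.

u(x) = 2*x**2 - x, classical derivative u'(x) = 4*x - 1.
φ(x) = x(1−x), so φ'(x) = 1 - 2*x.
Note φ(0) = φ(1) = 0, so the boundary term u·φ vanishes.
LHS = ∫_0^1 u(x) φ'(x) dx = ∫_0^1 (-4*x^3 + 4*x^2 - x) dx. Term by term:
  ∫_0^1 -4*x^3 dx = -1;  ∫_0^1 4*x^2 dx = 4/3;  ∫_0^1 -x dx = -1/2.
Sum: -1 + 4/3 − 1/2 = -1/6.
So LHS = -1/6.
∫_0^1 v(x) φ(x) dx = ∫_0^1 (-4*x^3 + 4*x^2) dx. Term by term:
  ∫_0^1 -4*x^3 dx = -1;  ∫_0^1 4*x^2 dx = 4/3.
Sum: -1 + 4/3 = 1/3.
So RHS = -∫_0^1 v(x) φ(x) dx = -1/3.
LHS − RHS = 1/6 ≠ 0, so the identity fails.
(For a valid weak derivative the identity must hold for EVERY test function, in particular this one. The failure shows v is NOT the weak derivative of u.)
Correct weak derivative would be u'(x) = 4*x - 1.


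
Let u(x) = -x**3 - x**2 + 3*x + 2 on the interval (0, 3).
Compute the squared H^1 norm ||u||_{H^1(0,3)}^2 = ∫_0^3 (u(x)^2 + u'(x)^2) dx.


||u||_{H^1}^2 = 52383/70

The H^1 norm (squared) on an interval (0, L) is
  ||u||_{H^1}^2 = ∫_0^L u(x)^2 dx + ∫_0^L u'(x)^2 dx.
Compute u'(x) = -3*x**2 - 2*x + 3.
Then u(x)^2 = x**6 + 2*x**5 - 5*x**4 - 10*x**3 + 5*x**2 + 12*x + 4 and u'(x)^2 = 9*x**4 + 12*x**3 - 14*x**2 - 12*x + 9.
Integrate each monomial from 0 to 3 using ∫_0^3 c·x^n dx = c·3^(n+1)/(n+1):
  ∫_0^3 u(x)^2 dx = ∫_0^3 (x^6 + 2*x^5 - 5*x^4 - 10*x^3 + 5*x^2 + 12*x + 4) dx. Term by term:
    ∫_0^3 x^6 dx = 2187/7;  ∫_0^3 2*x^5 dx = 243;  ∫_0^3 -5*x^4 dx = -243;
    ∫_0^3 -10*x^3 dx = -405/2;  ∫_0^3 5*x^2 dx = 45;  ∫_0^3 12*x dx = 54;
    ∫_0^3 4 dx = 12.
  Sum: 2187/7 + 243 − 243 − 405/2 + 45 + 54 + 12 = 3093/14.
  ∫_0^3 u'(x)^2 dx = ∫_0^3 (9*x^4 + 12*x^3 - 14*x^2 - 12*x + 9) dx. Term by term:
    ∫_0^3 9*x^4 dx = 2187/5;  ∫_0^3 12*x^3 dx = 243;  ∫_0^3 -14*x^2 dx = -126;
    ∫_0^3 -12*x dx = -54;  ∫_0^3 9 dx = 27.
  Sum: 2187/5 + 243 − 126 − 54 + 27 = 2637/5.
Adding: ||u||_{H^1}^2 = 3093/14 + 2637/5 = 52383/70.


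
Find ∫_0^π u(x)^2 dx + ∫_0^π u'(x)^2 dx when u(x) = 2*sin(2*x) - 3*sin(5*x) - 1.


||u||_{H^1(0,π)}^2 = 12/5 + 128*π

u'(x) = 4*cos(2*x) - 15*cos(5*x).
Expand u² and (u')² and integrate term by term on (0, π), using: for integers n ≥ 1, ∫_0^π sin²(nx) dx = ∫_0^π cos²(nx) dx = π/2; for n ≠ n', ∫_0^π sin(nx)sin(n'x) dx = ∫_0^π cos(nx)cos(n'x) dx = 0; and by product-to-sum, ∫_0^π sin(nx)cos(n'x) dx = ½∫_0^π [sin((n+n')x) + sin((n−n')x)] dx, which is 0 when n+n' is even and 2n/(n²−n'²) when n+n' is odd (it need not vanish on (0, π)). For the constant mode: ∫_0^π 1 dx = π, ∫_0^π cos(nx) dx = 0, ∫_0^π sin(nx) dx = (1−(−1)^n)/n.
  u² squared terms: (-1)²·∫1 dx = 1·π = π;  (-3)²·∫sin(5x)² dx = 9·π/2 = 9*π/2;  (2)²·∫sin(2x)² dx = 4·π/2 = 2*π.
  u² cross terms: 2·(-1)·(-3)·∫1·sin(5x) dx = 6·(2/5) = 12/5;  2·(-1)·(2)·∫1·sin(2x) dx = -4·(0) = 0;  2·(-3)·(2)·∫sin(5x)·sin(2x) dx = -12·(0) = 0.
  So ∫_0^π u² dx = π + 9*π/2 + 2*π + 12/5 + 0 + 0 = 12/5 + 15*π/2.
  (u')² squared terms: (-15)²·∫cos(5x)² dx = 225·π/2 = 225*π/2;  (4)²·∫cos(2x)² dx = 16·π/2 = 8*π.
  (u')² cross terms: 2·(-15)·(4)·∫cos(5x)·cos(2x) dx = -120·(0) = 0.
  So ∫_0^π (u')² dx = 225*π/2 + 8*π + 0 = 241*π/2.
||u||_{H^1}^2 = (12/5 + 15*π/2) + (241*π/2) = 12/5 + 128*π.


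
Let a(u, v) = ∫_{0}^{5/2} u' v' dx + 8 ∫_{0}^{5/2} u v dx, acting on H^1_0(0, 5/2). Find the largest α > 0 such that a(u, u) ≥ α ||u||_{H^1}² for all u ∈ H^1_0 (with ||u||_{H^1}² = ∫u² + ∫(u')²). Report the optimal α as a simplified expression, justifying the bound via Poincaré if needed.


α = 1

Coercivity of a(·,·) on H^1_0(0, 5/2) means a(u, u) ≥ α ||u||_{H^1}² for every u ∈ H^1_0.
The interval has length L = 5/2, and Poincaré/coercivity depend only on L. Here a(u, u) = ∫(u')² + (8)·∫u².
Here c = 8 ≥ 1, so a(u,u) = ∫(u')² + c∫u² ≥ ∫(u')² + ∫u² = ||u||_{H^1}², i.e. α = 1 works. No larger α is possible: a(u,u) ≥ α||u||_{H^1}² means (1−α)∫(u')² ≥ (α−c)∫u², and for the modes u_n = sin(nπ(x−x₀)/L) (x₀ the left endpoint) one has ∫u_n²/∫(u_n')² = (L/(nπ))² → 0, so a(u_n,u_n)/||u_n||_{H^1}² → 1. Hence the optimal constant is α = 1.
Therefore α = 1.


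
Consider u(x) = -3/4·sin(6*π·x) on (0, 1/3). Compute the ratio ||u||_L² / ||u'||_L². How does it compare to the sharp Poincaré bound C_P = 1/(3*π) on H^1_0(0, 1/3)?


||u||_L² / ||u'||_L² = 1/(6*π) < C_P = 1/(3*π).

u(x) = -3/4·sin(6*π·x), so u'(x) = -9*π*cos(6*π*x)/2.
Writing u(x) = A·sin(kπx/L) with A = -3/4 and k = 2, use ∫_0^L sin²(kπx/L) dx = L/2 and ∫_0^L cos²(kπx/L) dx = L/2.
u² = 9/16·sin²(6*π·x) and (u')² = 81*π^2/4·cos²(6*π·x), and each of sin², cos² integrates to L/2 = 1/6 over (0, 1/3).
∫_0^1/3 u² dx = 3/32, so ||u||_L² = sqrt(6)/8.
∫_0^1/3 (u')² dx = 27*π^2/8, so ||u'||_L² = 3*sqrt(6)*π/4.
Ratio ||u||_L² / ||u'||_L² = 1/(6*π).
Sharp Poincaré constant on H^1_0(0, 1/3) is C_P = L/π = 1/(3*π), achieved by sin(3*π·x).
This is the k = 2 harmonic; the ratio L/(kπ) is strictly less than C_P = L/π, consistent with the sharp inequality ||u||_L² ≤ C_P ||u'||_L².


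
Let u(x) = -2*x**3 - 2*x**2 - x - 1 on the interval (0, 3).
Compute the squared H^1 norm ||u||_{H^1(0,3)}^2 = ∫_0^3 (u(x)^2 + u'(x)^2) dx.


||u||_{H^1}^2 = 204474/35

The H^1 norm (squared) on an interval (0, L) is
  ||u||_{H^1}^2 = ∫_0^L u(x)^2 dx + ∫_0^L u'(x)^2 dx.
Compute u'(x) = -6*x**2 - 4*x - 1.
Then u(x)^2 = 4*x**6 + 8*x**5 + 8*x**4 + 8*x**3 + 5*x**2 + 2*x + 1 and u'(x)^2 = 36*x**4 + 48*x**3 + 28*x**2 + 8*x + 1.
Integrate each monomial from 0 to 3 using ∫_0^3 c·x^n dx = c·3^(n+1)/(n+1):
  ∫_0^3 u(x)^2 dx = ∫_0^3 (4*x^6 + 8*x^5 + 8*x^4 + 8*x^3 + 5*x^2 + 2*x + 1) dx. Term by term:
    ∫_0^3 4*x^6 dx = 8748/7;  ∫_0^3 8*x^5 dx = 972;  ∫_0^3 8*x^4 dx = 1944/5;
    ∫_0^3 8*x^3 dx = 162;  ∫_0^3 5*x^2 dx = 45;  ∫_0^3 2*x dx = 9;
    ∫_0^3 1 dx = 3.
  Sum: 8748/7 + 972 + 1944/5 + 162 + 45 + 9 + 3 = 99033/35.
  ∫_0^3 u'(x)^2 dx = ∫_0^3 (36*x^4 + 48*x^3 + 28*x^2 + 8*x + 1) dx. Term by term:
    ∫_0^3 36*x^4 dx = 8748/5;  ∫_0^3 48*x^3 dx = 972;  ∫_0^3 28*x^2 dx = 252;
    ∫_0^3 8*x dx = 36;  ∫_0^3 1 dx = 3.
  Sum: 8748/5 + 972 + 252 + 36 + 3 = 15063/5.
Adding: ||u||_{H^1}^2 = 99033/35 + 15063/5 = 204474/35.


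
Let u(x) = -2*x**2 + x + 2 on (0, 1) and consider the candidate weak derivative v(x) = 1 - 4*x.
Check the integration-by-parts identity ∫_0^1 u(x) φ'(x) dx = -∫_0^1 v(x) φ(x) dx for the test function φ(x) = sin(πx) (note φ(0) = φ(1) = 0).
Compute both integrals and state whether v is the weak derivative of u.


LHS = 2/π, RHS = 2/π. Yes, v = u' weakly.

u(x) = -2*x**2 + x + 2, classical derivative u'(x) = 1 - 4*x.
φ(x) = sin(πx), so φ'(x) = π*cos(π*x).
Note φ(0) = φ(1) = 0, so the boundary term u·φ vanishes.
LHS = ∫_0^1 u(x) φ'(x) dx = ∫_0^1 (-2*π*x^2*cos(π*x) + π*x*cos(π*x) + 2*π*cos(π*x)) dx. Term by term:
  ∫_0^1 2*π*cos(π*x) dx = 0;  ∫_0^1 π*x*cos(π*x) dx = -2/π;  ∫_0^1 -2*π*x^2*cos(π*x) dx = 4/π.
Sum: 0 − 2/π + 4/π = 2/π.
So LHS = 2/π.
∫_0^1 v(x) φ(x) dx = ∫_0^1 (-4*x*sin(π*x) + sin(π*x)) dx. Term by term:
  ∫_0^1 -4*x*sin(π*x) dx = -4/π;  ∫_0^1 sin(π*x) dx = 2/π.
Sum: -4/π + 2/π = -2/π.
So RHS = -∫_0^1 v(x) φ(x) dx = 2/π.
LHS = RHS, so the identity holds for this test φ.
Moreover u is smooth here and v(x) = u'(x) = 1 - 4*x pointwise, so the identity holds for every test function. Hence v is the weak derivative of u.


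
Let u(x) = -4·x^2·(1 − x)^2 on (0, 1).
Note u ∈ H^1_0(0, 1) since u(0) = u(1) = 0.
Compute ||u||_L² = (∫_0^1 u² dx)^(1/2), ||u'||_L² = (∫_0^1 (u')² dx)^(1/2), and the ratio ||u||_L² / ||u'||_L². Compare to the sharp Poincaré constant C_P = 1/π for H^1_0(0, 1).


||u||_L² / ||u'||_L² = sqrt(3)/6 < C_P = 1/π.

u(x) = -4·x^2·(1 − x)^2, so u'(x) = 8*x*(x*(1 - x) - (x - 1)^2).
u(x) = -4·x^2·(1 − x)^2 vanishes at x = 0 and x = 1, so u ∈ H^1_0(0, 1). Differentiate via the product rule and integrate the resulting polynomials term by term.
  ∫_0^1 u² dx = ∫_0^1 (16*x^8 - 64*x^7 + 96*x^6 - 64*x^5 + 16*x^4) dx. Term by term:
    ∫_0^1 16*x^8 dx = 16/9;  ∫_0^1 -64*x^7 dx = -8;  ∫_0^1 96*x^6 dx = 96/7;
    ∫_0^1 -64*x^5 dx = -32/3;  ∫_0^1 16*x^4 dx = 16/5.
  Sum: 16/9 − 8 + 96/7 − 32/3 + 16/5 = 8/315.
  ∫_0^1 (u')² dx = ∫_0^1 (256*x^6 - 768*x^5 + 832*x^4 - 384*x^3 + 64*x^2) dx. Term by term:
    ∫_0^1 256*x^6 dx = 256/7;  ∫_0^1 -768*x^5 dx = -128;  ∫_0^1 832*x^4 dx = 832/5;
    ∫_0^1 -384*x^3 dx = -96;  ∫_0^1 64*x^2 dx = 64/3.
  Sum: 256/7 − 128 + 832/5 − 96 + 64/3 = 32/105.
∫_0^1 u² dx = 8/315, so ||u||_L² = 2*sqrt(70)/105.
∫_0^1 (u')² dx = 32/105, so ||u'||_L² = 4*sqrt(210)/105.
Ratio ||u||_L² / ||u'||_L² = sqrt(3)/6.
Sharp Poincaré constant on H^1_0(0, 1) is C_P = L/π = 1/π, achieved by sin(π·x).
A polynomial bump cannot attain the sharp Poincaré constant (only the first sine eigenfunction does), so the ratio is strictly less than C_P, consistent with ||u||_L² ≤ C_P ||u'||_L².


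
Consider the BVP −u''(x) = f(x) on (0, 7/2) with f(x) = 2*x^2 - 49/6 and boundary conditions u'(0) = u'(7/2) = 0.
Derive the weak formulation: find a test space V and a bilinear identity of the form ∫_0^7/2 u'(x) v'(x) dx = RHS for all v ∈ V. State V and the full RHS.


V = H^1(0, 7/2) (no boundary constraint on v; u is determined up to an additive constant); weak form: ∫_0^7/2 u'v' dx = ∫_0^7/2 (2*x^2 - 49/6) v dx for all v ∈ V.

Multiply both sides by a test function v and integrate from 0 to 7/2:
  ∫_0^7/2 −u''(x) v(x) dx = ∫_0^7/2 f(x) v(x) dx.
Integrate the LHS by parts once:
  ∫_0^7/2 −u'' v dx = −[u'(x) v(x)]_0^7/2 + ∫_0^7/2 u'(x) v'(x) dx.
Thus ∫_0^7/2 u'(x) v'(x) dx = ∫_0^7/2 f(x) v(x) dx + [u'(x) v(x)]_0^7/2.
Choose V so that boundary terms are either known or forced to vanish.
u has homogeneous Neumann: u'(0) = u'(7/2) = 0. So [u' v]_0^7/2 = 0·v(7/2) − 0·v(0) = 0 for any v; take V = H^1(0, 7/2).
Weak formulation: find u (satisfying any essential BC) such that ∫_0^7/2 u'(x) v'(x) dx = ∫_0^7/2 f v dx for all v ∈ V (homogeneous Neumann, so boundary terms vanish).
Substituting f(x) = 2*x^2 - 49/6, the right-hand side is ∫_0^7/2 (2*x^2 - 49/6) v dx.
Compatibility check (pure Neumann): taking v ≡ 1 ∈ V gives 0 = ∫_0^7/2 f dx + (0) − (0), i.e. ∫_0^7/2 f dx must equal u'(0) − u'(7/2) = 0. Indeed ∫_0^7/2 (2*x^2 - 49/6) dx = 0, so the data are compatible. The solution is then unique only up to an additive constant (fix it e.g. by requiring ∫_0^7/2 u dx = 0).


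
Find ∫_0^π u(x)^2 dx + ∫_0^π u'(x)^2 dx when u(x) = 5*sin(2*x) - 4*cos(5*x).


||u||_{H^1(0,π)}^2 = 4160/21 + 541*π/2

u'(x) = 20*sin(5*x) + 10*cos(2*x).
Expand u² and (u')² and integrate term by term on (0, π), using: for integers n ≥ 1, ∫_0^π sin²(nx) dx = ∫_0^π cos²(nx) dx = π/2; for n ≠ n', ∫_0^π sin(nx)sin(n'x) dx = ∫_0^π cos(nx)cos(n'x) dx = 0; and by product-to-sum, ∫_0^π sin(nx)cos(n'x) dx = ½∫_0^π [sin((n+n')x) + sin((n−n')x)] dx, which is 0 when n+n' is even and 2n/(n²−n'²) when n+n' is odd (it need not vanish on (0, π)).
  u² squared terms: (-4)²·∫cos(5x)² dx = 16·π/2 = 8*π;  (5)²·∫sin(2x)² dx = 25·π/2 = 25*π/2.
  u² cross terms: 2·(-4)·(5)·∫cos(5x)·sin(2x) dx = -40·(-4/21) = 160/21.
  So ∫_0^π u² dx = 8*π + 25*π/2 + 160/21 = 160/21 + 41*π/2.
  (u')² squared terms: (10)²·∫cos(2x)² dx = 100·π/2 = 50*π;  (20)²·∫sin(5x)² dx = 400·π/2 = 200*π.
  (u')² cross terms: 2·(10)·(20)·∫cos(2x)·sin(5x) dx = 400·(10/21) = 4000/21.
  So ∫_0^π (u')² dx = 50*π + 200*π + 4000/21 = 4000/21 + 250*π.
||u||_{H^1}^2 = (160/21 + 41*π/2) + (4000/21 + 250*π) = 4160/21 + 541*π/2.


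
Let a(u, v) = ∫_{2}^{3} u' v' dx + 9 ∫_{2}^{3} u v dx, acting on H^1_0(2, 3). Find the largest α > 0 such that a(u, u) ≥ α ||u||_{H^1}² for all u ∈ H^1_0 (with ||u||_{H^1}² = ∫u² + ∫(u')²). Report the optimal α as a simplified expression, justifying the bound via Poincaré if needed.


α = 1

Coercivity of a(·,·) on H^1_0(2, 3) means a(u, u) ≥ α ||u||_{H^1}² for every u ∈ H^1_0.
The interval has length L = 1, and Poincaré/coercivity depend only on L. Here a(u, u) = ∫(u')² + (9)·∫u².
Here c = 9 ≥ 1, so a(u,u) = ∫(u')² + c∫u² ≥ ∫(u')² + ∫u² = ||u||_{H^1}², i.e. α = 1 works. No larger α is possible: a(u,u) ≥ α||u||_{H^1}² means (1−α)∫(u')² ≥ (α−c)∫u², and for the modes u_n = sin(nπ(x−x₀)/L) (x₀ the left endpoint) one has ∫u_n²/∫(u_n')² = (L/(nπ))² → 0, so a(u_n,u_n)/||u_n||_{H^1}² → 1. Hence the optimal constant is α = 1.
Therefore α = 1.


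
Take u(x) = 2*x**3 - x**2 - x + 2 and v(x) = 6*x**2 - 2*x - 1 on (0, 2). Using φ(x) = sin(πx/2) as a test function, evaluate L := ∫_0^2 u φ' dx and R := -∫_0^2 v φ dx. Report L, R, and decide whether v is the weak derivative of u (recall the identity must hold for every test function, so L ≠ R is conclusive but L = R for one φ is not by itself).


LHS = -36/π + 192/π^3, RHS = -36/π + 192/π^3. Yes, v = u' weakly.

u(x) = 2*x**3 - x**2 - x + 2, classical derivative u'(x) = 6*x**2 - 2*x - 1.
φ(x) = sin(πx/2), so φ'(x) = π*cos(π*x/2)/2.
Note φ(0) = φ(2) = 0, so the boundary term u·φ vanishes.
LHS = ∫_0^2 u(x) φ'(x) dx = ∫_0^2 (π*x^3*cos(π*x/2) - π*x^2*cos(π*x/2)/2 - π*x*cos(π*x/2)/2 + π*cos(π*x/2)) dx. Term by term:
  ∫_0^2 π*cos(π*x/2) dx = 0;  ∫_0^2 π*x^3*cos(π*x/2) dx = -48/π + 192/π^3;  ∫_0^2 -π*x*cos(π*x/2)/2 dx = 4/π;
  ∫_0^2 -π*x^2*cos(π*x/2)/2 dx = 8/π.
Sum: 0 + -48/π + 192/π^3 + 4/π + 8/π = -36/π + 192/π^3.
So LHS = -36/π + 192/π^3.
∫_0^2 v(x) φ(x) dx = ∫_0^2 (6*x^2*sin(π*x/2) - 2*x*sin(π*x/2) - sin(π*x/2)) dx. Term by term:
  ∫_0^2 -sin(π*x/2) dx = -4/π;  ∫_0^2 -2*x*sin(π*x/2) dx = -8/π;  ∫_0^2 6*x^2*sin(π*x/2) dx = -192/π^3 + 48/π.
Sum: -4/π − 8/π + -192/π^3 + 48/π = -192/π^3 + 36/π.
So RHS = -∫_0^2 v(x) φ(x) dx = -36/π + 192/π^3.
LHS = RHS, so the identity holds for this test φ.
Moreover u is smooth here and v(x) = u'(x) = 6*x**2 - 2*x - 1 pointwise, so the identity holds for every test function. Hence v is the weak derivative of u.


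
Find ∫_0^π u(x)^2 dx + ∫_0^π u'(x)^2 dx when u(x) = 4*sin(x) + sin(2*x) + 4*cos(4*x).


||u||_{H^1(0,π)}^2 = -1088/15 + 309*π/2

u'(x) = -16*sin(4*x) + 4*cos(x) + 2*cos(2*x).
Expand u² and (u')² and integrate term by term on (0, π), using: for integers n ≥ 1, ∫_0^π sin²(nx) dx = ∫_0^π cos²(nx) dx = π/2; for n ≠ n', ∫_0^π sin(nx)sin(n'x) dx = ∫_0^π cos(nx)cos(n'x) dx = 0; and by product-to-sum, ∫_0^π sin(nx)cos(n'x) dx = ½∫_0^π [sin((n+n')x) + sin((n−n')x)] dx, which is 0 when n+n' is even and 2n/(n²−n'²) when n+n' is odd (it need not vanish on (0, π)).
  u² squared terms: (4)²·∫cos(4x)² dx = 16·π/2 = 8*π;  (4)²·∫sin(x)² dx = 16·π/2 = 8*π;  (1)²·∫sin(2x)² dx = 1·π/2 = π/2.
  u² cross terms: 2·(4)·(4)·∫cos(4x)·sin(x) dx = 32·(-2/15) = -64/15;  2·(4)·(1)·∫cos(4x)·sin(2x) dx = 8·(0) = 0;  2·(4)·(1)·∫sin(x)·sin(2x) dx = 8·(0) = 0.
  So ∫_0^π u² dx = 8*π + 8*π + π/2 − 64/15 + 0 + 0 = -64/15 + 33*π/2.
  (u')² squared terms: (-16)²·∫sin(4x)² dx = 256·π/2 = 128*π;  (2)²·∫cos(2x)² dx = 4·π/2 = 2*π;  (4)²·∫cos(x)² dx = 16·π/2 = 8*π.
  (u')² cross terms: 2·(-16)·(2)·∫sin(4x)·cos(2x) dx = -64·(0) = 0;  2·(-16)·(4)·∫sin(4x)·cos(x) dx = -128·(8/15) = -1024/15;  2·(2)·(4)·∫cos(2x)·cos(x) dx = 16·(0) = 0.
  So ∫_0^π (u')² dx = 128*π + 2*π + 8*π + 0 − 1024/15 + 0 = -1024/15 + 138*π.
||u||_{H^1}^2 = (-64/15 + 33*π/2) + (-1024/15 + 138*π) = -1088/15 + 309*π/2.


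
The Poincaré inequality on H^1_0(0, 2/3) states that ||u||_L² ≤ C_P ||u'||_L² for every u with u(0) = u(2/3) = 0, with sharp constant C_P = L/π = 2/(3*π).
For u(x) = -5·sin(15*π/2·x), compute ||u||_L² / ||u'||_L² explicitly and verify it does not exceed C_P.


||u||_L² / ||u'||_L² = 2/(15*π) < C_P = 2/(3*π).

u(x) = -5·sin(15*π/2·x), so u'(x) = -75*π*cos(15*π*x/2)/2.
Writing u(x) = A·sin(kπx/L) with A = -5 and k = 5, use ∫_0^L sin²(kπx/L) dx = L/2 and ∫_0^L cos²(kπx/L) dx = L/2.
u² = 25·sin²(15*π/2·x) and (u')² = 5625*π^2/4·cos²(15*π/2·x), and each of sin², cos² integrates to L/2 = 1/3 over (0, 2/3).
∫_0^2/3 u² dx = 25/3, so ||u||_L² = 5*sqrt(3)/3.
∫_0^2/3 (u')² dx = 1875*π^2/4, so ||u'||_L² = 25*sqrt(3)*π/2.
Ratio ||u||_L² / ||u'||_L² = 2/(15*π).
Sharp Poincaré constant on H^1_0(0, 2/3) is C_P = L/π = 2/(3*π), achieved by sin(3*π/2·x).
This is the k = 5 harmonic; the ratio L/(kπ) is strictly less than C_P = L/π, consistent with the sharp inequality ||u||_L² ≤ C_P ||u'||_L².


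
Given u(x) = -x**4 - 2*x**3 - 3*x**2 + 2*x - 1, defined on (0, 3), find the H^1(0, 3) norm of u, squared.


||u||_{H^1}^2 = 1797729/70

The H^1 norm (squared) on an interval (0, L) is
  ||u||_{H^1}^2 = ∫_0^L u(x)^2 dx + ∫_0^L u'(x)^2 dx.
Compute u'(x) = -4*x**3 - 6*x**2 - 6*x + 2.
Then u(x)^2 = x**8 + 4*x**7 + 10*x**6 + 8*x**5 + 3*x**4 - 8*x**3 + 10*x**2 - 4*x + 1 and u'(x)^2 = 16*x**6 + 48*x**5 + 84*x**4 + 56*x**3 + 12*x**2 - 24*x + 4.
Integrate each monomial from 0 to 3 using ∫_0^3 c·x^n dx = c·3^(n+1)/(n+1):
  ∫_0^3 u(x)^2 dx = ∫_0^3 (x^8 + 4*x^7 + 10*x^6 + 8*x^5 + 3*x^4 - 8*x^3 + 10*x^2 - 4*x + 1) dx. Term by term:
    ∫_0^3 x^8 dx = 2187;  ∫_0^3 4*x^7 dx = 6561/2;  ∫_0^3 10*x^6 dx = 21870/7;
    ∫_0^3 8*x^5 dx = 972;  ∫_0^3 3*x^4 dx = 729/5;  ∫_0^3 -8*x^3 dx = -162;
    ∫_0^3 10*x^2 dx = 90;  ∫_0^3 -4*x dx = -18;  ∫_0^3 1 dx = 3.
  Sum: 2187 + 6561/2 + 21870/7 + 972 + 729/5 − 162 + 90 − 18 + 3 = 673581/70.
  ∫_0^3 u'(x)^2 dx = ∫_0^3 (16*x^6 + 48*x^5 + 84*x^4 + 56*x^3 + 12*x^2 - 24*x + 4) dx. Term by term:
    ∫_0^3 16*x^6 dx = 34992/7;  ∫_0^3 48*x^5 dx = 5832;  ∫_0^3 84*x^4 dx = 20412/5;
    ∫_0^3 56*x^3 dx = 1134;  ∫_0^3 12*x^2 dx = 108;  ∫_0^3 -24*x dx = -108;
    ∫_0^3 4 dx = 12.
  Sum: 34992/7 + 5832 + 20412/5 + 1134 + 108 − 108 + 12 = 562074/35.
Adding: ||u||_{H^1}^2 = 673581/70 + 562074/35 = 1797729/70.


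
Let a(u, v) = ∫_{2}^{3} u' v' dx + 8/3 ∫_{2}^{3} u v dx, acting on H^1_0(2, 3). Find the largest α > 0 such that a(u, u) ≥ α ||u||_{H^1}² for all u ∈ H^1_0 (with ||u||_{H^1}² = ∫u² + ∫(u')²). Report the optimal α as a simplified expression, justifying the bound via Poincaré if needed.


α = 1

Coercivity of a(·,·) on H^1_0(2, 3) means a(u, u) ≥ α ||u||_{H^1}² for every u ∈ H^1_0.
The interval has length L = 1, and Poincaré/coercivity depend only on L. Here a(u, u) = ∫(u')² + (8/3)·∫u².
Here c = 8/3 ≥ 1, so a(u,u) = ∫(u')² + c∫u² ≥ ∫(u')² + ∫u² = ||u||_{H^1}², i.e. α = 1 works. No larger α is possible: a(u,u) ≥ α||u||_{H^1}² means (1−α)∫(u')² ≥ (α−c)∫u², and for the modes u_n = sin(nπ(x−x₀)/L) (x₀ the left endpoint) one has ∫u_n²/∫(u_n')² = (L/(nπ))² → 0, so a(u_n,u_n)/||u_n||_{H^1}² → 1. Hence the optimal constant is α = 1.
Therefore α = 1.


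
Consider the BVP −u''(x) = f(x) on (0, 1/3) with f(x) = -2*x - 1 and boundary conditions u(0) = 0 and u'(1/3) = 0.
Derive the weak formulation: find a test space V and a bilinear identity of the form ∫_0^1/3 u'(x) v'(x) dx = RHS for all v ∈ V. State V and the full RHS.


V = {v ∈ H^1(0, 1/3) : v(0) = 0} (test functions vanish at x = 0 where u is specified); weak form: ∫_0^1/3 u'v' dx = ∫_0^1/3 (-2*x - 1) v dx for all v ∈ V.

Multiply both sides by a test function v and integrate from 0 to 1/3:
  ∫_0^1/3 −u''(x) v(x) dx = ∫_0^1/3 f(x) v(x) dx.
Integrate the LHS by parts once:
  ∫_0^1/3 −u'' v dx = −[u'(x) v(x)]_0^1/3 + ∫_0^1/3 u'(x) v'(x) dx.
Thus ∫_0^1/3 u'(x) v'(x) dx = ∫_0^1/3 f(x) v(x) dx + [u'(x) v(x)]_0^1/3.
Choose V so that boundary terms are either known or forced to vanish.
Mixed BC: u(0) = 0 (Dirichlet) and u'(1/3) = 0 (Neumann). Define V = {v ∈ H^1(0, 1/3) : v(0) = 0}. Then [u' v]_0^1/3 = u'(1/3)·v(1/3) − u'(0)·0 = 0.
Weak formulation: find u (satisfying any essential BC) such that ∫_0^1/3 u'(x) v'(x) dx = ∫_0^1/3 f v dx for all v ∈ V (Dirichlet at 0 absorbed into V; the Neumann datum at x = 1/3 is zero, so no boundary term remains).
Substituting f(x) = -2*x - 1, the right-hand side is ∫_0^1/3 (-2*x - 1) v dx.


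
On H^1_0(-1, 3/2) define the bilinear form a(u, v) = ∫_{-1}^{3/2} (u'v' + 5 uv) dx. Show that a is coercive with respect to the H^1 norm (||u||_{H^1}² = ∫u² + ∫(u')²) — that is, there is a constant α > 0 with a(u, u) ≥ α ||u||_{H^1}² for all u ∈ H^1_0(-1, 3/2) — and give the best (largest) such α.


α = 1

Coercivity of a(·,·) on H^1_0(-1, 3/2) means a(u, u) ≥ α ||u||_{H^1}² for every u ∈ H^1_0.
The interval has length L = 5/2, and Poincaré/coercivity depend only on L. Here a(u, u) = ∫(u')² + (5)·∫u².
Here c = 5 ≥ 1, so a(u,u) = ∫(u')² + c∫u² ≥ ∫(u')² + ∫u² = ||u||_{H^1}², i.e. α = 1 works. No larger α is possible: a(u,u) ≥ α||u||_{H^1}² means (1−α)∫(u')² ≥ (α−c)∫u², and for the modes u_n = sin(nπ(x−x₀)/L) (x₀ the left endpoint) one has ∫u_n²/∫(u_n')² = (L/(nπ))² → 0, so a(u_n,u_n)/||u_n||_{H^1}² → 1. Hence the optimal constant is α = 1.
Therefore α = 1.


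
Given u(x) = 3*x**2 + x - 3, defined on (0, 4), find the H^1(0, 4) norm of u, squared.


||u||_{H^1}^2 = 40808/15

The H^1 norm (squared) on an interval (0, L) is
  ||u||_{H^1}^2 = ∫_0^L u(x)^2 dx + ∫_0^L u'(x)^2 dx.
Compute u'(x) = 6*x + 1.
Then u(x)^2 = 9*x**4 + 6*x**3 - 17*x**2 - 6*x + 9 and u'(x)^2 = 36*x**2 + 12*x + 1.
Integrate each monomial from 0 to 4 using ∫_0^4 c·x^n dx = c·4^(n+1)/(n+1):
  ∫_0^4 u(x)^2 dx = ∫_0^4 (9*x^4 + 6*x^3 - 17*x^2 - 6*x + 9) dx. Term by term:
    ∫_0^4 9*x^4 dx = 9216/5;  ∫_0^4 6*x^3 dx = 384;  ∫_0^4 -17*x^2 dx = -1088/3;
    ∫_0^4 -6*x dx = -48;  ∫_0^4 9 dx = 36.
  Sum: 9216/5 + 384 − 1088/3 − 48 + 36 = 27788/15.
  ∫_0^4 u'(x)^2 dx = ∫_0^4 (36*x^2 + 12*x + 1) dx. Term by term:
    ∫_0^4 36*x^2 dx = 768;  ∫_0^4 12*x dx = 96;  ∫_0^4 1 dx = 4.
  Sum: 768 + 96 + 4 = 868.
Adding: ||u||_{H^1}^2 = 27788/15 + 868 = 40808/15.


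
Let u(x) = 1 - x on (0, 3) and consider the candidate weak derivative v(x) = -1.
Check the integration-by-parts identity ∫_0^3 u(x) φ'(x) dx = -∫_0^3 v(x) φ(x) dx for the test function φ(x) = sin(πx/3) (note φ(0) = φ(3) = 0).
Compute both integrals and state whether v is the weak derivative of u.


LHS = 6/π, RHS = 6/π. Yes, v = u' weakly.

u(x) = 1 - x, classical derivative u'(x) = -1.
φ(x) = sin(πx/3), so φ'(x) = π*cos(π*x/3)/3.
Note φ(0) = φ(3) = 0, so the boundary term u·φ vanishes.
LHS = ∫_0^3 u(x) φ'(x) dx = ∫_0^3 (-π*x*cos(π*x/3)/3 + π*cos(π*x/3)/3) dx. Term by term:
  ∫_0^3 π*cos(π*x/3)/3 dx = 0;  ∫_0^3 -π*x*cos(π*x/3)/3 dx = 6/π.
Sum: 0 + 6/π = 6/π.
So LHS = 6/π.
∫_0^3 v(x) φ(x) dx = ∫_0^3 (-sin(π*x/3)) dx. Term by term:
  ∫_0^3 -sin(π*x/3) dx = -6/π.
So RHS = -∫_0^3 v(x) φ(x) dx = 6/π.
LHS = RHS, so the identity holds for this test φ.
Moreover u is smooth here and v(x) = u'(x) = -1 pointwise, so the identity holds for every test function. Hence v is the weak derivative of u.
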